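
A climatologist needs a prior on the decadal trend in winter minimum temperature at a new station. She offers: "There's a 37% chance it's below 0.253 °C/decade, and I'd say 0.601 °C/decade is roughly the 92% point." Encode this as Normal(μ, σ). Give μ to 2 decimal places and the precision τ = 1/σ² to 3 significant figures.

μ = 0.32, τ = 24.9

The p-quantile of Normal(μ,σ) is μ + z_p·σ, with z_{0.37} = -0.3319 and z_{0.92} = 1.405.
Eliminate σ: μ = (z₂·x₁ − z₁·x₂)/(z₂ − z₁) = (1.405·0.253 − (-0.3319)·0.601)/1.737 = 0.32.
Then σ = (x₂ − x₁)/(z₂ − z₁) = (0.601 − 0.253)/1.737 = 0.20.
Precision τ = 1/σ² = 1/0.2004² = 24.9.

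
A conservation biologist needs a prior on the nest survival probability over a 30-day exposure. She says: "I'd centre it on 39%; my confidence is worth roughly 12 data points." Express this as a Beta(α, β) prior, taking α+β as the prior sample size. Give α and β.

α = 4.68, β = 7.32

Under the effective-sample-size interpretation, Beta(α, β) has prior mean α/(α+β) and prior sample size α+β.
So α+β = 12 and α/(α+β) = 0.39, giving α = 0.39·12 = 4.68 and β = 12 − 4.68 = 7.32.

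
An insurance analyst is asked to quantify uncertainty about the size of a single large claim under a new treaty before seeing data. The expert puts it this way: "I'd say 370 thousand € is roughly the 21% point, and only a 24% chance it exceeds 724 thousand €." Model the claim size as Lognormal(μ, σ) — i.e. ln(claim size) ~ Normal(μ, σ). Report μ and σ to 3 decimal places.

μ ≈ 6.271, σ ≈ 0.444

If T ~ Lognormal(μ,σ) then ln T ~ Normal(μ,σ), so the p-quantile of ln T is μ + z_p·σ.
ln(370) = 5.914 and ln(724) = 6.585; z_{0.21} = -0.8064, z_{0.76} = 0.7063.
σ = (6.585 − 5.914)/(0.7063 − (-0.8064)) = 0.444.
μ = 5.914 − (-0.8064)·0.444 = 6.271.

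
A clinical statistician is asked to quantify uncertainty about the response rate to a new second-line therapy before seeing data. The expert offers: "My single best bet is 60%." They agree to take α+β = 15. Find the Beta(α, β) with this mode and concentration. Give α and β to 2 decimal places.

α = 8.80, β = 6.20

For α,β > 1 the Beta mode is (α−1)/(α+β−2). With α+β = 15, the mode is (α−1)/13.
Set (α−1)/13 = 0.6 → α = 1 + 0.6·13 = 8.80.
β = 15 − α = 6.20.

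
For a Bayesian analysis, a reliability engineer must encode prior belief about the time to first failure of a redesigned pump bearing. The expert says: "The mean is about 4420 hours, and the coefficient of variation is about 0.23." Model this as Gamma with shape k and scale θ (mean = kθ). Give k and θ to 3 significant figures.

k ≈ 18.9, θ ≈ 234

For Gamma(k, scale θ): mean = kθ, variance = kθ², so CV = 1/√k.
CV = 0.23, hence k = 1/CV² = 18.9.
Then θ = mean/k = 4420/18.9 = 234.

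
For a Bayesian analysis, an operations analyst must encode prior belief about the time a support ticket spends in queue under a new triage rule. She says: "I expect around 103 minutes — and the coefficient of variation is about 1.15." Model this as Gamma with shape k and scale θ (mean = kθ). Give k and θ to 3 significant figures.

For Gamma(k, scale θ): mean = kθ, variance = kθ², so CV = 1/√k.
CV = 1.15, hence k = 1/CV² = 0.756.
Then θ = mean/k = 103/0.756 = 136.

k ≈ 0.756, θ ≈ 136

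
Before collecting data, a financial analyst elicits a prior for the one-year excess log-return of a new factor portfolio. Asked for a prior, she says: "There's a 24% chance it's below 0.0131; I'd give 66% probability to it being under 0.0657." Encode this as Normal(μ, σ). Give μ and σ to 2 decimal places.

μ = 0.05, σ = 0.05

For Normal(μ,σ), the p-quantile is μ + z_p·σ. Here z_{0.24} = -0.7063, z_{0.66} = 0.4125.
So 0.0131 = μ − 0.7063σ and 0.0657 = μ + 0.4125σ.
Subtracting: σ = (0.0657 − 0.0131)/(0.4125 − (-0.7063)) = 0.05.
Then μ = 0.0131 − (-0.7063)·0.05 = 0.05.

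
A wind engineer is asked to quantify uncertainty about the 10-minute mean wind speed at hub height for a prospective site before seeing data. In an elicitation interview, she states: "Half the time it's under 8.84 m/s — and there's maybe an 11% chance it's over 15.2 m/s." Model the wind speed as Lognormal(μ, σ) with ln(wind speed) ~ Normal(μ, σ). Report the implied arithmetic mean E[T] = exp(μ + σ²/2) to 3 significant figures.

If T ~ Lognormal(μ,σ) then ln T ~ Normal(μ,σ), so the p-quantile of ln T is μ + z_p·σ.
ln(8.84) = 2.179 and ln(15.2) = 2.721; z_{0.5} = 0, z_{0.89} = 1.227.
σ = (2.721 − 2.179)/(1.227 − (0)) = 0.442.
μ = 2.179 − (0)·0.442 = 2.179.
E[T] = exp(μ + σ²/2) = exp(2.179 + 0.0976) = 9.75 m/s.

E[T] ≈ 9.75 m/s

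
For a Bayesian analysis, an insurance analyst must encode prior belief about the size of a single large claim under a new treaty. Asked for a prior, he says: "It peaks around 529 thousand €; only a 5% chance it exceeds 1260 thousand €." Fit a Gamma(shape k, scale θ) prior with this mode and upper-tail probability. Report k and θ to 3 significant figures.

k ≈ 4.62, θ ≈ 146

Gamma(k,θ) with k>1 has mode (k−1)θ, so θ = 529/(k−1).
Need P(X < 1260) = 0.95 with θ tied to k this way. Start at k = 2, θ = 529: P(X<1260) ≈ 0.688.
Too low — raise k to concentrate. Iterating converges to k ≈ 4.62.
Then θ = 529/(4.62−1) ≈ 146.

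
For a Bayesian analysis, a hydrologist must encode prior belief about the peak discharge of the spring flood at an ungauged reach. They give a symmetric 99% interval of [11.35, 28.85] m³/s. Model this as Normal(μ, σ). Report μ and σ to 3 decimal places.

μ = 20.100, σ = 3.397

A symmetric 99% interval runs μ ± z·σ with z = 2.576.
Half-width = 8.75, so σ = 8.75/2.576 = 3.397.
μ is the interval midpoint, 20.100.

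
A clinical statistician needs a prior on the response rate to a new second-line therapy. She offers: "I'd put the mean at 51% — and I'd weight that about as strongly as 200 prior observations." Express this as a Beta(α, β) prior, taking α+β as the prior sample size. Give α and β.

α = 102, β = 98

Under the effective-sample-size interpretation, Beta(α, β) has prior mean α/(α+β) and prior sample size α+β.
So α+β = 200 and α/(α+β) = 0.51, giving α = 0.51·200 = 102 and β = 200 − 102 = 98.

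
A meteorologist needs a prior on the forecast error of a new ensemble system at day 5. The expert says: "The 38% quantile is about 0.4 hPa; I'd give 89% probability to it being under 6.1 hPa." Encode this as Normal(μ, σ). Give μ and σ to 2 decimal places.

The p-quantile of Normal(μ,σ) is μ + z_p·σ, with z_{0.38} = -0.3055 and z_{0.89} = 1.227.
Eliminate σ: μ = (z₂·x₁ − z₁·x₂)/(z₂ − z₁) = (1.227·0.4 − (-0.3055)·6.1)/1.532 = 1.54.
Then σ = (x₂ − x₁)/(z₂ − z₁) = (6.1 − 0.4)/1.532 = 3.72.

μ = 1.54, σ = 3.72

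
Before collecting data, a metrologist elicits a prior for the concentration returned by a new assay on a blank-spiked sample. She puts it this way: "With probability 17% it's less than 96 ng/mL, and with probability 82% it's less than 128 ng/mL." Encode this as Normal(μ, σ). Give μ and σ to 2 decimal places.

The p-quantile of Normal(μ,σ) is μ + z_p·σ, with z_{0.17} = -0.9542 and z_{0.82} = 0.9154.
Eliminate σ: μ = (z₂·x₁ − z₁·x₂)/(z₂ − z₁) = (0.9154·96 − (-0.9542)·128)/1.87 = 112.33.
Then σ = (x₂ − x₁)/(z₂ − z₁) = (128 − 96)/1.87 = 17.12.

μ = 112.33, σ = 17.12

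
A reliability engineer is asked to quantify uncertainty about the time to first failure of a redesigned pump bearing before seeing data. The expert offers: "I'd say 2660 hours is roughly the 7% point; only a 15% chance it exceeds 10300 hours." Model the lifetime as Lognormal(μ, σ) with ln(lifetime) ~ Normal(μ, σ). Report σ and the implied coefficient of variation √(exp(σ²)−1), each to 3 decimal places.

σ ≈ 0.539, CV ≈ 0.580

If T ~ Lognormal(μ,σ) then ln T ~ Normal(μ,σ), so the p-quantile of ln T is μ + z_p·σ.
ln(2660) = 7.886 and ln(10300) = 9.24; z_{0.07} = -1.476, z_{0.85} = 1.036.
σ = (9.24 − 7.886)/(1.036 − (-1.476)) = 0.539.
μ = 7.886 − (-1.476)·0.539 = 8.681.
CV = √(exp(σ²)−1) = √(exp(0.2904)−1) = 0.580.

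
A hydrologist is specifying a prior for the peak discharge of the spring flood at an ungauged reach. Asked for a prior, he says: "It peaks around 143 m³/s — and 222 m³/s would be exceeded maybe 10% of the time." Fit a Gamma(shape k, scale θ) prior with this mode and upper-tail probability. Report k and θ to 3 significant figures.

Gamma(k,θ) with k>1 has mode (k−1)θ, so θ = 143/(k−1).
Need P(X < 222) = 0.9 with θ tied to k this way. Start at k = 2, θ = 143: P(X<222) ≈ 0.460.
Too low — raise k to concentrate. Iterating converges to k ≈ 10.7.
Then θ = 143/(10.7−1) ≈ 14.8.

k ≈ 10.7, θ ≈ 14.8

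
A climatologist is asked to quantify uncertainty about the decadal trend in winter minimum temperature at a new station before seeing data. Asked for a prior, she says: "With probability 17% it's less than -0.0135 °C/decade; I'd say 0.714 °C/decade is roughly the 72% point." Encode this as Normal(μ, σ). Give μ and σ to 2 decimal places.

The p-quantile of Normal(μ,σ) is μ + z_p·σ, with z_{0.17} = -0.9542 and z_{0.72} = 0.5828.
Eliminate σ: μ = (z₂·x₁ − z₁·x₂)/(z₂ − z₁) = (0.5828·-0.0135 − (-0.9542)·0.714)/1.537 = 0.44.
Then σ = (x₂ − x₁)/(z₂ − z₁) = (0.714 − -0.0135)/1.537 = 0.47.

μ = 0.44, σ = 0.47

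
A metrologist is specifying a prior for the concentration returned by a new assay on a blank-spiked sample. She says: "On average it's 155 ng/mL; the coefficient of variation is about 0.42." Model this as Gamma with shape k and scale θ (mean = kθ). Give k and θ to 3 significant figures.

For Gamma(k, scale θ): mean = kθ, variance = kθ², so CV = 1/√k.
CV = 0.42, hence k = 1/CV² = 5.67.
Then θ = mean/k = 155/5.67 = 27.3.

k ≈ 5.67, θ ≈ 27.3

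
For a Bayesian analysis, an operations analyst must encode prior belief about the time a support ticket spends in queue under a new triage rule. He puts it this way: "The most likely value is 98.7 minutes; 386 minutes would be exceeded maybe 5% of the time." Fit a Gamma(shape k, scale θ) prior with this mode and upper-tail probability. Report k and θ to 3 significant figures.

k ≈ 2.36, θ ≈ 72.6

Gamma(k,θ) with k>1 has mode (k−1)θ, so θ = 98.7/(k−1).
Need P(X < 386) = 0.95 with θ tied to k this way. Start at k = 2, θ = 98.7: P(X<386) ≈ 0.902.
Too low — raise k to concentrate. Iterating converges to k ≈ 2.36.
Then θ = 98.7/(2.36−1) ≈ 72.6.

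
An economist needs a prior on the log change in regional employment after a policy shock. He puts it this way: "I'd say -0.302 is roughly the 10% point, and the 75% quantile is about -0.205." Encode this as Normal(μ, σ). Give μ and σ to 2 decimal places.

For Normal(μ,σ), the p-quantile is μ + z_p·σ. Here z_{0.1} = -1.282, z_{0.75} = 0.6745.
So -0.302 = μ − 1.282σ and -0.205 = μ + 0.6745σ.
Subtracting: σ = (-0.205 − -0.302)/(0.6745 − (-1.282)) = 0.05.
Then μ = -0.302 − (-1.282)·0.05 = -0.24.

μ = -0.24, σ = 0.05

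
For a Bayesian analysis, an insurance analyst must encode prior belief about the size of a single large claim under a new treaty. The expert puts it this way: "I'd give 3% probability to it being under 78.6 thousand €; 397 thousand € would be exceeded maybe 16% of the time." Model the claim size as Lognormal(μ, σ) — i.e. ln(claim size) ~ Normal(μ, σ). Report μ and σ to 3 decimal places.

If T ~ Lognormal(μ,σ) then ln T ~ Normal(μ,σ), so the p-quantile of ln T is μ + z_p·σ.
ln(78.6) = 4.364 and ln(397) = 5.984; z_{0.03} = -1.881, z_{0.84} = 0.9945.
σ = (5.984 − 4.364)/(0.9945 − (-1.881)) = 0.563.
μ = 4.364 − (-1.881)·0.563 = 5.424.

μ ≈ 5.424, σ ≈ 0.563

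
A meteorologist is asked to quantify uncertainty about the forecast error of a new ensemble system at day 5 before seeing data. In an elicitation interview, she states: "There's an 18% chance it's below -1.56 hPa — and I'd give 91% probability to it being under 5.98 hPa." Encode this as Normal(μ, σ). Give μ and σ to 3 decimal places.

μ = 1.499, σ = 3.342

For Normal(μ,σ), the p-quantile is μ + z_p·σ. Here z_{0.18} = -0.9154, z_{0.91} = 1.341.
So -1.56 = μ − 0.9154σ and 5.98 = μ + 1.341σ.
Subtracting: σ = (5.98 − -1.56)/(1.341 − (-0.9154)) = 3.342.
Then μ = -1.56 − (-0.9154)·3.342 = 1.499.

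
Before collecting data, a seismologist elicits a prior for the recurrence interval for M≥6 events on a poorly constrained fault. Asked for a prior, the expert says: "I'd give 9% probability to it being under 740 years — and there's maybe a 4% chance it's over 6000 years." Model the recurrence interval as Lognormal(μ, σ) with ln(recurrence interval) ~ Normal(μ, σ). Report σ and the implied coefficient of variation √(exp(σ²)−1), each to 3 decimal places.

If T ~ Lognormal(μ,σ) then ln T ~ Normal(μ,σ), so the p-quantile of ln T is μ + z_p·σ.
ln(740) = 6.607 and ln(6000) = 8.7; z_{0.09} = -1.341, z_{0.96} = 1.751.
σ = (8.7 − 6.607)/(1.751 − (-1.341)) = 0.677.
μ = 6.607 − (-1.341)·0.677 = 7.514.
CV = √(exp(σ²)−1) = √(exp(0.4583)−1) = 0.762.

σ ≈ 0.677, CV ≈ 0.762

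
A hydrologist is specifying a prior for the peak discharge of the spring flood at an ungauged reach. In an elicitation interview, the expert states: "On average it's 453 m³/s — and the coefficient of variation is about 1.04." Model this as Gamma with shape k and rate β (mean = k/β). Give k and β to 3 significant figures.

k ≈ 0.925, β ≈ 0.00204

For Gamma(k, rate β): mean = k/β, variance = k/β², so CV = 1/√k.
CV = 1.04, hence k = 1/CV² = 0.925.
Then β = k/mean = 0.925/453 = 0.00204.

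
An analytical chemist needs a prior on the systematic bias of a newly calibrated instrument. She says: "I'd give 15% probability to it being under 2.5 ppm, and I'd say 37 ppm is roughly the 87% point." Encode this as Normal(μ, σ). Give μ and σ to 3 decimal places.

μ = 19.033, σ = 15.951

The p-quantile of Normal(μ,σ) is μ + z_p·σ, with z_{0.15} = -1.036 and z_{0.87} = 1.126.
Eliminate σ: μ = (z₂·x₁ − z₁·x₂)/(z₂ − z₁) = (1.126·2.5 − (-1.036)·37)/2.163 = 19.033.
Then σ = (x₂ − x₁)/(z₂ − z₁) = (37 − 2.5)/2.163 = 15.951.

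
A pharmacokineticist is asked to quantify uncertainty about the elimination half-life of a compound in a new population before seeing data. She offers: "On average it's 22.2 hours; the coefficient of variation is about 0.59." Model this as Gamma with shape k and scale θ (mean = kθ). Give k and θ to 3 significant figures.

k ≈ 2.87, θ ≈ 7.73

For Gamma(k, scale θ): mean = kθ, variance = kθ², so CV = 1/√k.
CV = 0.59, hence k = 1/CV² = 2.87.
Then θ = mean/k = 22.2/2.87 = 7.73.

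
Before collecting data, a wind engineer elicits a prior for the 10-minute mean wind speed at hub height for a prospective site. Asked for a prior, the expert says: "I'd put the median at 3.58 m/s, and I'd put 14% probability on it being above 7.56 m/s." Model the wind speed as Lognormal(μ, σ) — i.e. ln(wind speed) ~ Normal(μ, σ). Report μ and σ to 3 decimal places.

μ ≈ 1.275, σ ≈ 0.692

If T ~ Lognormal(μ,σ) then ln T ~ Normal(μ,σ), so the p-quantile of ln T is μ + z_p·σ.
ln(3.58) = 1.275 and ln(7.56) = 2.023; z_{0.5} = 0, z_{0.86} = 1.08.
σ = (2.023 − 1.275)/(1.08 − (0)) = 0.692.
μ = 1.275 − (0)·0.692 = 1.275.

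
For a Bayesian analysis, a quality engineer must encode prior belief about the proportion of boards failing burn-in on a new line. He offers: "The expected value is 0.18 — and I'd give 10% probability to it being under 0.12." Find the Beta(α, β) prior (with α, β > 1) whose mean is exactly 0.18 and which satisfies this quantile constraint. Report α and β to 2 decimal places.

With mean 0.18 fixed, write α = 0.18s, β = 0.82s where s = α+β.
Need P(θ < 0.12) = 0.1 under Beta(0.18s, 0.82s). Normal approximation: (q−m)/√(m(1−m)/s) ≈ z_{0.1} = -1.28, so s ≈ 0.18·0.82·(-1.28)²/(0.12−0.18)² = 67.3.
At s = 67.3: P(θ<0.12) ≈ 0.088. Adjusting to match 0.1 gives s ≈ 61.31.
So α = 0.18·61.31 ≈ 11.04, β = 0.82·61.31 ≈ 50.28.

α ≈ 11.04, β ≈ 50.28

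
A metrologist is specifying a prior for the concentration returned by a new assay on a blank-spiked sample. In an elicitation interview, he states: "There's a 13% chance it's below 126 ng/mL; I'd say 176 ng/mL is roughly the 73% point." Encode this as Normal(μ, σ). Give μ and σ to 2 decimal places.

μ = 158.38, σ = 28.75

The p-quantile of Normal(μ,σ) is μ + z_p·σ, with z_{0.13} = -1.126 and z_{0.73} = 0.6128.
Eliminate σ: μ = (z₂·x₁ − z₁·x₂)/(z₂ − z₁) = (0.6128·126 − (-1.126)·176)/1.739 = 158.38.
Then σ = (x₂ − x₁)/(z₂ − z₁) = (176 − 126)/1.739 = 28.75.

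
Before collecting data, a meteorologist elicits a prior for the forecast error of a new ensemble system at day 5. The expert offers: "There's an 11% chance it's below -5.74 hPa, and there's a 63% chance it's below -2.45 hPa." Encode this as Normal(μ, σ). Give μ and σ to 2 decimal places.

μ = -3.15, σ = 2.11

For Normal(μ,σ), the p-quantile is μ + z_p·σ. Here z_{0.11} = -1.227, z_{0.63} = 0.3319.
So -5.74 = μ − 1.227σ and -2.45 = μ + 0.3319σ.
Subtracting: σ = (-2.45 − -5.74)/(0.3319 − (-1.227)) = 2.11.
Then μ = -5.74 − (-1.227)·2.11 = -3.15.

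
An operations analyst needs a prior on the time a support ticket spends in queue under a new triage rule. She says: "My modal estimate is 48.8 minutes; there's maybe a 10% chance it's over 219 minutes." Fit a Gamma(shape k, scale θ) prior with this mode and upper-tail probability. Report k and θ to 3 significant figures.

Gamma(k,θ) with k>1 has mode (k−1)θ, so θ = 48.8/(k−1).
Need P(X < 219) = 0.9 with θ tied to k this way. Start at k = 2, θ = 48.8: P(X<219) ≈ 0.938.
Too high — lower k to spread out. Iterating converges to k ≈ 1.8.
Then θ = 48.8/(1.8−1) ≈ 61.

k ≈ 1.8, θ ≈ 61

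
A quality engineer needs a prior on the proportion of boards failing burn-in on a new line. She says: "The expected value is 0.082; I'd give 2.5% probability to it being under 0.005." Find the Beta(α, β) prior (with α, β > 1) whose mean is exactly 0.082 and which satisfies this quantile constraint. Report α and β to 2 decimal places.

With mean 0.082 fixed, write α = 0.082s, β = 0.918s where s = α+β.
Need P(θ < 0.005) = 0.025 under Beta(0.082s, 0.918s). Normal approximation: (q−m)/√(m(1−m)/s) ≈ z_{0.025} = -1.96, so s ≈ 0.082·0.918·(-1.96)²/(0.005−0.082)² = 48.8.
At s = 48.8: P(θ<0.005) ≈ 0.000. Adjusting to match 0.025 gives s ≈ 16.42.
So α = 0.082·16.42 ≈ 1.35, β = 0.918·16.42 ≈ 15.07.

α ≈ 1.35, β ≈ 15.07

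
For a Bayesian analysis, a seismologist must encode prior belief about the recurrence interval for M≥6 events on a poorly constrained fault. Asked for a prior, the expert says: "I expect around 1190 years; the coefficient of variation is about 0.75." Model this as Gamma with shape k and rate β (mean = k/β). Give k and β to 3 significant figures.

k ≈ 1.78, β ≈ 0.00149

For Gamma(k, rate β): mean = k/β, variance = k/β², so CV = 1/√k.
CV = 0.75, hence k = 1/CV² = 1.78.
Then β = k/mean = 1.78/1190 = 0.00149.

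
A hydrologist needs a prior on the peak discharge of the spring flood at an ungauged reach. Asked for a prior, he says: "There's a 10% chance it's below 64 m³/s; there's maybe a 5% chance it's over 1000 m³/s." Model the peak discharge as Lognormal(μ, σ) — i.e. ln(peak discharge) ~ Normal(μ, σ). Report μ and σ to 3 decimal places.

If T ~ Lognormal(μ,σ) then ln T ~ Normal(μ,σ), so the p-quantile of ln T is μ + z_p·σ.
ln(64) = 4.159 and ln(1000) = 6.908; z_{0.1} = -1.282, z_{0.95} = 1.645.
σ = (6.908 − 4.159)/(1.645 − (-1.282)) = 0.939.
μ = 4.159 − (-1.282)·0.939 = 5.363.

μ ≈ 5.363, σ ≈ 0.939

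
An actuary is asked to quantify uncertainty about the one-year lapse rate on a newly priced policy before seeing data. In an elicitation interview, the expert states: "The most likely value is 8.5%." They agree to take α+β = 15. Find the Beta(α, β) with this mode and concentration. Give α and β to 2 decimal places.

α = 2.10, β = 12.89

For α,β > 1 the Beta mode is (α−1)/(α+β−2). With α+β = 15, the mode is (α−1)/13.
Set (α−1)/13 = 0.085 → α = 1 + 0.085·13 = 2.10.
β = 15 − α = 12.89.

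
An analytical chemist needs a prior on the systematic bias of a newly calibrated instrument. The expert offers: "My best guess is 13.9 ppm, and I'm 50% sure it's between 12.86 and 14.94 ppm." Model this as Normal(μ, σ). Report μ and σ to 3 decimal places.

A symmetric 50% interval runs μ ± z·σ with z = 0.6745.
Half-width = 1.04, so σ = 1.04/0.6745 = 1.542.
μ is the stated best guess, 13.900.

μ = 13.900, σ = 1.542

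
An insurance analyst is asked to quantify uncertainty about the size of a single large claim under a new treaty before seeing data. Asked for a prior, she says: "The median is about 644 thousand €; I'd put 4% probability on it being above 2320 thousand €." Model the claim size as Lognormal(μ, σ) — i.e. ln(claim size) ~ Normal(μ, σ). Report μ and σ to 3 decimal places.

μ ≈ 6.468, σ ≈ 0.732

If T ~ Lognormal(μ,σ) then ln T ~ Normal(μ,σ), so the p-quantile of ln T is μ + z_p·σ.
ln(644) = 6.468 and ln(2320) = 7.749; z_{0.5} = 0, z_{0.96} = 1.751.
σ = (7.749 − 6.468)/(1.751 − (0)) = 0.732.
μ = 6.468 − (0)·0.732 = 6.468.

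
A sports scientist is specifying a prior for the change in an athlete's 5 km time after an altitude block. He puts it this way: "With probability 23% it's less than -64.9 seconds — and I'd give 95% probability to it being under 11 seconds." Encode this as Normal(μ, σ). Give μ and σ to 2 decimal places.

The p-quantile of Normal(μ,σ) is μ + z_p·σ, with z_{0.23} = -0.7388 and z_{0.95} = 1.645.
Eliminate σ: μ = (z₂·x₁ − z₁·x₂)/(z₂ − z₁) = (1.645·-64.9 − (-0.7388)·11)/2.384 = -41.37.
Then σ = (x₂ − x₁)/(z₂ − z₁) = (11 − -64.9)/2.384 = 31.84.

μ = -41.37, σ = 31.84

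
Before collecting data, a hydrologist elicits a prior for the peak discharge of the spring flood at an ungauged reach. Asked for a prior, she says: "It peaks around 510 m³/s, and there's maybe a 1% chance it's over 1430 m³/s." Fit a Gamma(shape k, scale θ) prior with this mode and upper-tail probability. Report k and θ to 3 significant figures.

k ≈ 5.3, θ ≈ 119

Gamma(k,θ) with k>1 has mode (k−1)θ, so θ = 510/(k−1).
Need P(X < 1430) = 0.99 with θ tied to k this way. Start at k = 2, θ = 510: P(X<1430) ≈ 0.770.
Too low — raise k to concentrate. Iterating converges to k ≈ 5.3.
Then θ = 510/(5.3−1) ≈ 119.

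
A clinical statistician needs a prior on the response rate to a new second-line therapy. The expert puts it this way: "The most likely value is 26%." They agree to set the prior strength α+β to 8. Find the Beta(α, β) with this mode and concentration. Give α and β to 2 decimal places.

For α,β > 1 the Beta mode is (α−1)/(α+β−2). With α+β = 8, the mode is (α−1)/6.
Set (α−1)/6 = 0.26 → α = 1 + 0.26·6 = 2.56.
β = 8 − α = 5.44.

α = 2.56, β = 5.44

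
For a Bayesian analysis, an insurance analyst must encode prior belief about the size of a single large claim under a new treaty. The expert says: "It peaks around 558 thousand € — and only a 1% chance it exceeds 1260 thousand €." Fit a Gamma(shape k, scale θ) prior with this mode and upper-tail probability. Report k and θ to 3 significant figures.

Gamma(k,θ) with k>1 has mode (k−1)θ, so θ = 558/(k−1).
Need P(X < 1260) = 0.99 with θ tied to k this way. Start at k = 2, θ = 558: P(X<1260) ≈ 0.659.
Too low — raise k to concentrate. Iterating converges to k ≈ 8.23.
Then θ = 558/(8.23−1) ≈ 77.2.

k ≈ 8.23, θ ≈ 77.2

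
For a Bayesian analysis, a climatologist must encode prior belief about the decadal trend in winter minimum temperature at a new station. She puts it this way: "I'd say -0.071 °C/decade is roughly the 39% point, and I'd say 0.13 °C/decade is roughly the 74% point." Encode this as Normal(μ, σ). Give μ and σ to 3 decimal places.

μ = -0.010, σ = 0.218

The p-quantile of Normal(μ,σ) is μ + z_p·σ, with z_{0.39} = -0.2793 and z_{0.74} = 0.6433.
Eliminate σ: μ = (z₂·x₁ − z₁·x₂)/(z₂ − z₁) = (0.6433·-0.071 − (-0.2793)·0.13)/0.9227 = -0.010.
Then σ = (x₂ − x₁)/(z₂ − z₁) = (0.13 − -0.071)/0.9227 = 0.218.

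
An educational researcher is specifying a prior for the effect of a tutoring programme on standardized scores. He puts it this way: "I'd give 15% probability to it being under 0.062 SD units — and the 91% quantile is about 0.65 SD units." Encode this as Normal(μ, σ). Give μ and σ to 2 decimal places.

The p-quantile of Normal(μ,σ) is μ + z_p·σ, with z_{0.15} = -1.036 and z_{0.91} = 1.341.
Eliminate σ: μ = (z₂·x₁ − z₁·x₂)/(z₂ − z₁) = (1.341·0.062 − (-1.036)·0.65)/2.377 = 0.32.
Then σ = (x₂ − x₁)/(z₂ − z₁) = (0.65 − 0.062)/2.377 = 0.25.

μ = 0.32, σ = 0.25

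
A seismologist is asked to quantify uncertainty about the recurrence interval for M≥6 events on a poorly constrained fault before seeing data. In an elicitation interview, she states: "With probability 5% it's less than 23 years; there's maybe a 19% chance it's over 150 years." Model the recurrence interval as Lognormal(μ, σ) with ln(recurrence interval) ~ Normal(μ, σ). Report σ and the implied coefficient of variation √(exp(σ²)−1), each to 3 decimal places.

If T ~ Lognormal(μ,σ) then ln T ~ Normal(μ,σ), so the p-quantile of ln T is μ + z_p·σ.
ln(23) = 3.135 and ln(150) = 5.011; z_{0.05} = -1.645, z_{0.81} = 0.8779.
σ = (5.011 − 3.135)/(0.8779 − (-1.645)) = 0.743.
μ = 3.135 − (-1.645)·0.743 = 4.358.
CV = √(exp(σ²)−1) = √(exp(0.5525)−1) = 0.859.

σ ≈ 0.743, CV ≈ 0.859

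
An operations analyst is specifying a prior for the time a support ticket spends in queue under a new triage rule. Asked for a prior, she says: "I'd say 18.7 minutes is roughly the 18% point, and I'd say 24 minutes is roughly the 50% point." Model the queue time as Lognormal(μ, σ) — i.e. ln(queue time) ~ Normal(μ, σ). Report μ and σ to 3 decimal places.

If T ~ Lognormal(μ,σ) then ln T ~ Normal(μ,σ), so the p-quantile of ln T is μ + z_p·σ.
ln(18.7) = 2.929 and ln(24) = 3.178; z_{0.18} = -0.9154, z_{0.5} = 0.
σ = (3.178 − 2.929)/(0 − (-0.9154)) = 0.273.
μ = 2.929 − (-0.9154)·0.273 = 3.178.

μ ≈ 3.178, σ ≈ 0.273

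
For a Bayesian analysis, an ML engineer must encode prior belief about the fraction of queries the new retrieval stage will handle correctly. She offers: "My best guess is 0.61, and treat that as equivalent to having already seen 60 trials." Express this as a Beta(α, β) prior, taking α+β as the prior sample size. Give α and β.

α = 36.6, β = 23.4

Under the effective-sample-size interpretation, Beta(α, β) has prior mean α/(α+β) and prior sample size α+β.
So α+β = 60 and α/(α+β) = 0.61, giving α = 0.61·60 = 36.6 and β = 60 − 36.6 = 23.4.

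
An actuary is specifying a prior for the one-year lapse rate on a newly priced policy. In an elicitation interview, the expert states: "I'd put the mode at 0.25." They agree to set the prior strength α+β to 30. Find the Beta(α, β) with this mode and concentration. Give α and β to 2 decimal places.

α = 8.00, β = 22.00

For α,β > 1 the Beta mode is (α−1)/(α+β−2). With α+β = 30, the mode is (α−1)/28.
Set (α−1)/28 = 0.25 → α = 1 + 0.25·28 = 8.00.
β = 30 − α = 22.00.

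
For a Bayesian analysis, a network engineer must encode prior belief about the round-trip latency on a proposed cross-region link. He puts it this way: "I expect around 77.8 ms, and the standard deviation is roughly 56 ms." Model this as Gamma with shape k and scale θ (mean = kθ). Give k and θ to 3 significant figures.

k ≈ 1.93, θ ≈ 40.3

For Gamma(k, scale θ): mean = kθ, variance = kθ², so CV = 1/√k.
CV = SD/mean = 56/77.8 = 0.7198, hence k = 1/CV² = 1.93.
Then θ = mean/k = 77.8/1.93 = 40.3.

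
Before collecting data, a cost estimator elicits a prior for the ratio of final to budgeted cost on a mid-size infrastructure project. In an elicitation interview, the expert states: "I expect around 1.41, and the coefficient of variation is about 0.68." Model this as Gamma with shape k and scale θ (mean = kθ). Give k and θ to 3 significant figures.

k ≈ 2.16, θ ≈ 0.652

For Gamma(k, scale θ): mean = kθ, variance = kθ², so CV = 1/√k.
CV = 0.68, hence k = 1/CV² = 2.16.
Then θ = mean/k = 1.41/2.16 = 0.652.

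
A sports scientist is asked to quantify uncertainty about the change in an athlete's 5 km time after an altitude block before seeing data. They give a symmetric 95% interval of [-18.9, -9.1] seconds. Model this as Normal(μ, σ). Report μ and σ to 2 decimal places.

A symmetric 95% interval runs μ ± z·σ with z = 1.96.
Half-width = 4.9, so σ = 4.9/1.96 = 2.50.
μ is the interval midpoint, -14.00.

μ = -14.00, σ = 2.50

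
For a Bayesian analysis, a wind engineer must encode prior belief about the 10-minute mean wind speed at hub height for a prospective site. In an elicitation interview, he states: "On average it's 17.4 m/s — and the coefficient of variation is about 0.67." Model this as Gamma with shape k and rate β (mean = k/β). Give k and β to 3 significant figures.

For Gamma(k, rate β): mean = k/β, variance = k/β², so CV = 1/√k.
CV = 0.67, hence k = 1/CV² = 2.23.
Then β = k/mean = 2.23/17.4 = 0.128.

k ≈ 2.23, β ≈ 0.128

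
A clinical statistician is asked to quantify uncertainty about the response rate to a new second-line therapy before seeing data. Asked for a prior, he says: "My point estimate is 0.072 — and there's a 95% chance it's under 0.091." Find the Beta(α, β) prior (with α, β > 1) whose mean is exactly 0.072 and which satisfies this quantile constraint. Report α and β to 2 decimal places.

α ≈ 39.43, β ≈ 508.19

With mean 0.072 fixed, write α = 0.072s, β = 0.928s where s = α+β.
Need P(θ < 0.091) = 0.95 under Beta(0.072s, 0.928s). Normal approximation: (q−m)/√(m(1−m)/s) ≈ z_{0.95} = 1.64, so s ≈ 0.072·0.928·(1.64)²/(0.091−0.072)² = 500.8.
At s = 500.8: P(θ<0.091) ≈ 0.943. Adjusting to match 0.95 gives s ≈ 547.62.
So α = 0.072·547.62 ≈ 39.43, β = 0.928·547.62 ≈ 508.19.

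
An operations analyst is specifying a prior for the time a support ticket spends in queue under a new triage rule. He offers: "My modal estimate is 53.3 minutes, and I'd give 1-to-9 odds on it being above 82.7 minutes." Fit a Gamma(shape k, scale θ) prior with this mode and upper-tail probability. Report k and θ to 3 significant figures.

Gamma(k,θ) with k>1 has mode (k−1)θ, so θ = 53.3/(k−1).
Need P(X < 82.7) = 0.9 with θ tied to k this way. Start at k = 2, θ = 53.3: P(X<82.7) ≈ 0.459.
Too low — raise k to concentrate. Iterating converges to k ≈ 10.7.
Then θ = 53.3/(10.7−1) ≈ 5.5.

k ≈ 10.7, θ ≈ 5.5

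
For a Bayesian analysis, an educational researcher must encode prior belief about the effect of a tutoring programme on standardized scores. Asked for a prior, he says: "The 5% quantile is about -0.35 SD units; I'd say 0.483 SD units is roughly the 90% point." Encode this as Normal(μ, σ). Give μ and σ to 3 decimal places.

For Normal(μ,σ), the p-quantile is μ + z_p·σ. Here z_{0.05} = -1.645, z_{0.9} = 1.282.
So -0.35 = μ − 1.645σ and 0.483 = μ + 1.282σ.
Subtracting: σ = (0.483 − -0.35)/(1.282 − (-1.645)) = 0.285.
Then μ = -0.35 − (-1.645)·0.285 = 0.118.

μ = 0.118, σ = 0.285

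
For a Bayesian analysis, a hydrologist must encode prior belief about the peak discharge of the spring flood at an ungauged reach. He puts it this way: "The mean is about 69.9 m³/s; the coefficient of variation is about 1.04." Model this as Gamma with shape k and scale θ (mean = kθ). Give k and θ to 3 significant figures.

For Gamma(k, scale θ): mean = kθ, variance = kθ², so CV = 1/√k.
CV = 1.04, hence k = 1/CV² = 0.925.
Then θ = mean/k = 69.9/0.925 = 75.6.

k ≈ 0.925, θ ≈ 75.6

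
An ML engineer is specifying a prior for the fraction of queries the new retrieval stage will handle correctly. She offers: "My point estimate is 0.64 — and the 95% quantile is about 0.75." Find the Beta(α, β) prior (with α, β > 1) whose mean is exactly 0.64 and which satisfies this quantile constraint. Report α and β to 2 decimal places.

With mean 0.64 fixed, write α = 0.64s, β = 0.36s where s = α+β.
Need P(θ < 0.75) = 0.95 under Beta(0.64s, 0.36s). Normal approximation: (q−m)/√(m(1−m)/s) ≈ z_{0.95} = 1.64, so s ≈ 0.64·0.36·(1.64)²/(0.75−0.64)² = 51.5.
At s = 51.5: P(θ<0.75) ≈ 0.957. Adjusting to match 0.95 gives s ≈ 47.53.
So α = 0.64·47.53 ≈ 30.42, β = 0.36·47.53 ≈ 17.11.

α ≈ 30.42, β ≈ 17.11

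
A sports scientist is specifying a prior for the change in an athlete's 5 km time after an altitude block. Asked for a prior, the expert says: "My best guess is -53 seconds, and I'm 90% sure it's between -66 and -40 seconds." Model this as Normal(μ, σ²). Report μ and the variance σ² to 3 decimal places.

A symmetric 90% interval runs μ ± z·σ with z = 1.645.
Half-width = 13, so σ = 13/1.645 = 7.9034 and σ² = 62.464.
μ is the stated best guess, -53.000.

μ = -53.000, σ² = 62.464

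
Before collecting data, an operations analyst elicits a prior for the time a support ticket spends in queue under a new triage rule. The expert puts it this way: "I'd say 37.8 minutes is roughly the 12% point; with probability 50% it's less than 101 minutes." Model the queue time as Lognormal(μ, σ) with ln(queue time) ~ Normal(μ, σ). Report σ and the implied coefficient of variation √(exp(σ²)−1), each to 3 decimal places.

σ ≈ 0.836, CV ≈ 1.006

If T ~ Lognormal(μ,σ) then ln T ~ Normal(μ,σ), so the p-quantile of ln T is μ + z_p·σ.
ln(37.8) = 3.632 and ln(101) = 4.615; z_{0.12} = -1.175, z_{0.5} = 0.
σ = (4.615 − 3.632)/(0 − (-1.175)) = 0.836.
μ = 3.632 − (-1.175)·0.836 = 4.615.
CV = √(exp(σ²)−1) = √(exp(0.6996)−1) = 1.006.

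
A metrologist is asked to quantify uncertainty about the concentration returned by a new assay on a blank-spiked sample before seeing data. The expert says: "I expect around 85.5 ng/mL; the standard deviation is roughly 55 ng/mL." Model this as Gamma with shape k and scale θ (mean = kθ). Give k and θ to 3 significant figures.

k ≈ 2.42, θ ≈ 35.4

For Gamma(k, scale θ): mean = kθ, variance = kθ², so CV = 1/√k.
CV = SD/mean = 55/85.5 = 0.6433, hence k = 1/CV² = 2.42.
Then θ = mean/k = 85.5/2.42 = 35.4.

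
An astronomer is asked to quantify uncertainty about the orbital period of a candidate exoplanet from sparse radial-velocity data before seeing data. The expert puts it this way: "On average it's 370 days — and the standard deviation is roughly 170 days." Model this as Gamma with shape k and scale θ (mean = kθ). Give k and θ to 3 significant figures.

For Gamma(k, scale θ): mean = kθ, variance = kθ², so CV = 1/√k.
CV = SD/mean = 170/370 = 0.4595, hence k = 1/CV² = 4.74.
Then θ = mean/k = 370/4.74 = 78.1.

k ≈ 4.74, θ ≈ 78.1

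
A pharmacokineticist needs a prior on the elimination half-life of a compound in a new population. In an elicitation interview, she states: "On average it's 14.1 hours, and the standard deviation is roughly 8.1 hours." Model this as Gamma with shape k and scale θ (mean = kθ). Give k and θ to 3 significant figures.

For Gamma(k, scale θ): mean = kθ, variance = kθ², so CV = 1/√k.
CV = SD/mean = 8.1/14.1 = 0.5745, hence k = 1/CV² = 3.03.
Then θ = mean/k = 14.1/3.03 = 4.65.

k ≈ 3.03, θ ≈ 4.65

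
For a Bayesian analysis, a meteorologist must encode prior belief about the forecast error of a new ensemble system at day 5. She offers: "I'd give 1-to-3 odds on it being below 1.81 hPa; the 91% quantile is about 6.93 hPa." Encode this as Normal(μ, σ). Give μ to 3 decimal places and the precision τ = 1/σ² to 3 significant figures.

μ = 3.524, τ = 0.155

The p-quantile of Normal(μ,σ) is μ + z_p·σ, with z_{0.25} = -0.6745 and z_{0.91} = 1.341.
Eliminate σ: μ = (z₂·x₁ − z₁·x₂)/(z₂ − z₁) = (1.341·1.81 − (-0.6745)·6.93)/2.015 = 3.524.
Then σ = (x₂ − x₁)/(z₂ − z₁) = (6.93 − 1.81)/2.015 = 2.541.
Precision τ = 1/σ² = 1/2.541² = 0.155.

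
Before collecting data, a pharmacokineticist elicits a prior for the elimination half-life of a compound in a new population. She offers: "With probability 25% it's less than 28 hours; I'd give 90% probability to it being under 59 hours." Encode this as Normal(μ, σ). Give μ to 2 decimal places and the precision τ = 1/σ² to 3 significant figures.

The p-quantile of Normal(μ,σ) is μ + z_p·σ, with z_{0.25} = -0.6745 and z_{0.9} = 1.282.
Eliminate σ: μ = (z₂·x₁ − z₁·x₂)/(z₂ − z₁) = (1.282·28 − (-0.6745)·59)/1.956 = 38.69.
Then σ = (x₂ − x₁)/(z₂ − z₁) = (59 − 28)/1.956 = 15.85.
Precision τ = 1/σ² = 1/15.85² = 0.00398.

μ = 38.69, τ = 0.00398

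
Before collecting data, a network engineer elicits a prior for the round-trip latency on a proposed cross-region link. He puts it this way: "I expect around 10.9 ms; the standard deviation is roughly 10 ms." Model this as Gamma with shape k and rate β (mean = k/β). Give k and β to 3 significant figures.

k ≈ 1.19, β ≈ 0.109

For Gamma(k, rate β): mean = k/β, variance = k/β², so CV = 1/√k.
CV = SD/mean = 10/10.9 = 0.9174, hence k = 1/CV² = 1.19.
Then β = k/mean = 1.19/10.9 = 0.109.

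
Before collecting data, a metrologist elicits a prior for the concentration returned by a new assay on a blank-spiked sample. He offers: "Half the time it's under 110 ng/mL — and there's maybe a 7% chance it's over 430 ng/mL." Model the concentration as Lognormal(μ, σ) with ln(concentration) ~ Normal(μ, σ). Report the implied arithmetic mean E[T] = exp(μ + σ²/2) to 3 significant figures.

E[T] ≈ 169 ng/mL

If T ~ Lognormal(μ,σ) then ln T ~ Normal(μ,σ), so the p-quantile of ln T is μ + z_p·σ.
ln(110) = 4.7 and ln(430) = 6.064; z_{0.5} = 0, z_{0.93} = 1.476.
σ = (6.064 − 4.7)/(1.476 − (0)) = 0.924.
μ = 4.7 − (0)·0.924 = 4.700.
E[T] = exp(μ + σ²/2) = exp(4.700 + 0.4267) = 169 ng/mL.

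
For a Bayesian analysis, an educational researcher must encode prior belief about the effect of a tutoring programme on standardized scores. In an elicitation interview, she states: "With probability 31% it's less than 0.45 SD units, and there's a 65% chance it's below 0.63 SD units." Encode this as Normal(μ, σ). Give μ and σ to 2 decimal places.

For Normal(μ,σ), the p-quantile is μ + z_p·σ. Here z_{0.31} = -0.4959, z_{0.65} = 0.3853.
So 0.45 = μ − 0.4959σ and 0.63 = μ + 0.3853σ.
Subtracting: σ = (0.63 − 0.45)/(0.3853 − (-0.4959)) = 0.20.
Then μ = 0.45 − (-0.4959)·0.20 = 0.55.

μ = 0.55, σ = 0.20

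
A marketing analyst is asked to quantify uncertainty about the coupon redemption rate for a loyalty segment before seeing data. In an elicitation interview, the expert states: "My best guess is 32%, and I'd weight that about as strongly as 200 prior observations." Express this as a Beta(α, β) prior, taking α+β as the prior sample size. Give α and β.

Under the effective-sample-size interpretation, Beta(α, β) has prior mean α/(α+β) and prior sample size α+β.
So α+β = 200 and α/(α+β) = 0.32, giving α = 0.32·200 = 64 and β = 200 − 64 = 136.

α = 64, β = 136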